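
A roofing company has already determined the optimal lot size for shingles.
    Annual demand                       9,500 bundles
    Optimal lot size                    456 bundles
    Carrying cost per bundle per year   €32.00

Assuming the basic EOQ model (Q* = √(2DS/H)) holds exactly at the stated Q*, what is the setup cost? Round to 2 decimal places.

EOQ relation: Q² = 2DS/H, so rearrange for the unknown.
S = Q²H / (2D) = 456² × 32 / (2 × 9,500) = 350.2080

€350.21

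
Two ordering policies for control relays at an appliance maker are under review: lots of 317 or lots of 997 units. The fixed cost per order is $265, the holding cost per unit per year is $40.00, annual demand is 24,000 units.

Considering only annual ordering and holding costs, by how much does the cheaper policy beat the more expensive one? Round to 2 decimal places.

Annual cost at Q: ordering D·S/Q plus holding Q·H/2.
TC(317) = (24,000/317)×265 + (317/2)×40 = $26,403.09
TC(997) = (24,000/997)×265 + (997/2)×40 = $26,319.14
Cheaper: Q = 997.  Difference = $83.95

$83.95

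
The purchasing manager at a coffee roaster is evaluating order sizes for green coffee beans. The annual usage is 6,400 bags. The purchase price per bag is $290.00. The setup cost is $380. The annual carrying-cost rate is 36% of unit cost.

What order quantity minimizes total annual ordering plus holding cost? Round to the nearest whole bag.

216 bags

H = i·C = 0.36 × $290 = $104.4000 per bag-year
EOQ = √(2DS/H) = √(2 × 6,400 × 380 / 104.4)
    = √(46,590.04) ≈ 215.85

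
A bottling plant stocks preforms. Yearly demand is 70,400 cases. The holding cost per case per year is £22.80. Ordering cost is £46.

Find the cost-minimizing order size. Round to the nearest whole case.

533 cases

2DS/H = 2·70,400·46/22.8 = 284,070.18
EOQ = √284,070.18 ≈ 532.98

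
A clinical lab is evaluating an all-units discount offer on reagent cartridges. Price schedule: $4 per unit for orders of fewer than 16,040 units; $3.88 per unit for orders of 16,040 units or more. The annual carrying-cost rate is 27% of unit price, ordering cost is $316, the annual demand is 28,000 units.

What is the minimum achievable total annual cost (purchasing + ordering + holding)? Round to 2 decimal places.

$116,371.69

H₁ = 27%×$4 = $1.0800;  H₂ = 27%×$3.88 = $1.0476
EOQ₁ = √(2×28,000×316/1.0800) = 4,047.86  (< 16,040, feasible at tier 1)
EOQ₂ = √(2×28,000×316/1.0476) = 4,109.98  (< 16,040 → use Q = 16,040 at tier-2 price)
TC(tier 1 (EOQ₁), Q≈4,047.9) = $116,371.69
TC(tier 2, Q≈16,040.0) = $117,593.37
Minimum at tier 1 (EOQ₁): $116,371.69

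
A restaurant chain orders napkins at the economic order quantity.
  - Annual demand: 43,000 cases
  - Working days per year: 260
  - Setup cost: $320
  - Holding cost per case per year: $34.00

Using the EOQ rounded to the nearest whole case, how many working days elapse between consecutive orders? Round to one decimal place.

Q* = √(2·D·S / H) = √(2·43,000·320 / 34) = √809,411.8 ≈ 899.67 → Q = 900 cases
Cycle time = (working days × Q)/D = (260 × 900) / 43,000 = 5.442 days

5.4 days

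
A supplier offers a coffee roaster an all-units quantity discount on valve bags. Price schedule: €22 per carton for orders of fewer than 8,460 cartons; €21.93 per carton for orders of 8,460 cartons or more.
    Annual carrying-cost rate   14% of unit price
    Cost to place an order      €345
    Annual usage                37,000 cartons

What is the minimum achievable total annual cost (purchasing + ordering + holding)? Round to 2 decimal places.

€822,867.49

H₁ = 14%×€22 = €3.0800;  H₂ = 14%×€21.93 = €3.0702
EOQ₁ = √(2×37,000×345/3.0800) = 2,879.06  (< 8,460, feasible at tier 1)
EOQ₂ = √(2×37,000×345/3.0702) = 2,883.65  (< 8,460 → use Q = 8,460 at tier-2 price)
TC(tier 1 (EOQ₁), Q≈2,879.1) = €822,867.49
TC(tier 2, Q≈8,460.0) = €825,905.81
Minimum at tier 1 (EOQ₁): €822,867.49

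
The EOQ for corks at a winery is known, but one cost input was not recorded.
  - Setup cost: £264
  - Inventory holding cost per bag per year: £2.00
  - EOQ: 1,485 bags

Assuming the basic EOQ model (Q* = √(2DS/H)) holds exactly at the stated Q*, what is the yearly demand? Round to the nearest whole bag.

8,353 bags per year

From Q* = √(2DS/H) ⇒ Q*² = 2DS/H.
D = Q²H / (2S) = 1,485² × 2 / (2 × 264) = 8,353.12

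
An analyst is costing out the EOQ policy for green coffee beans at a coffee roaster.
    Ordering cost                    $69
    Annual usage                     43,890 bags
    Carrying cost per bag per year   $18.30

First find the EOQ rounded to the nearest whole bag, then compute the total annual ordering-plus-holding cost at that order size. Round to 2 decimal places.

Optimal lot size Q* = (2 × 43,890 × $69 / $18.3)^½ ≈ 575.30 → Q = 575 bags
Annual ordering cost = (D/Q)·S = (43,890/575) × 69 = $5,266.80
Annual holding cost  = (Q/2)·H = (575/2) × 18.3 = $5,261.25
Total = $5,266.80 + $5,261.25 = $10,528.05

$10,528.05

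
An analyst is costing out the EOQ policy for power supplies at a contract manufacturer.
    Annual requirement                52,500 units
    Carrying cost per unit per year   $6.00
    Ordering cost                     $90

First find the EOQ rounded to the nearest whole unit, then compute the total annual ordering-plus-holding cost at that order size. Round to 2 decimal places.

$7,529.94

Optimal lot size Q* = (2 × 52,500 × $90 / $6)^½ ≈ 1,254.99 → Q = 1,255 units
Annual ordering cost = (D/Q)·S = (52,500/1,255) × 90 = $3,764.94
Annual holding cost  = (Q/2)·H = (1,255/2) × 6 = $3,765.00
Total = $3,764.94 + $3,765.00 = $7,529.94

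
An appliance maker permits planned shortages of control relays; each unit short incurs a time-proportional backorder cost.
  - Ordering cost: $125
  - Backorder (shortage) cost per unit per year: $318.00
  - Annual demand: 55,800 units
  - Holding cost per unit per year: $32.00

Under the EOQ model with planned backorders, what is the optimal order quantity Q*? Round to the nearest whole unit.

693 units

Basic EOQ = √(2·55,800·125/32) = 660.256
Backorder adjustment √((H+b)/b) = √((32+318)/318) = 1.0491
Q* = 660.256 × 1.0491 ≈ 692.68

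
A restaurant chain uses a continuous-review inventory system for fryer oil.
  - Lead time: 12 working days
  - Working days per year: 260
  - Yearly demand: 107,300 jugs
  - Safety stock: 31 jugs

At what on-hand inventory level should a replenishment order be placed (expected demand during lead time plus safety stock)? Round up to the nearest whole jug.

4,984 jugs

Daily demand d = 107,300 / 260 = 412.692 jugs/day
Demand during lead time = 412.692 × 12 = 4,952.31
Reorder point = 4,952.31 + 31 = 4,983.31 → round up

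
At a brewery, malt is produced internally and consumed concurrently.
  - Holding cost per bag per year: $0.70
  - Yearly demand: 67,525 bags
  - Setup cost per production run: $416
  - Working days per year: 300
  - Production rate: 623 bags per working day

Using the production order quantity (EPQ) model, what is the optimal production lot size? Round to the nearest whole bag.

Daily demand d = 67,525/300 = 225.083; p = 623; 1 − d/p = 0.63871
EPQ = √(2DS / (H(1 − d/p)))
    = √(2 × 67,525 × 416 / (0.7 × 0.63871)) ≈ 11,209.67

11,210 bags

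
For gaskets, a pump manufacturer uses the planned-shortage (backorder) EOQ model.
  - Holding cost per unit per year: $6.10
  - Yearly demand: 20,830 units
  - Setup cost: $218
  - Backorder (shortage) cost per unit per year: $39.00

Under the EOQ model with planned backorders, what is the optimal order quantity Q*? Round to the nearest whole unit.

1,312 units

Q* = √(2DS/H) · √((H + b)/b)
   = √(2 × 20,830 × 218 / 6.1) · √((6.1 + 39) / 39)
   = 1,220.177 × 1.0754 ≈ 1,312.14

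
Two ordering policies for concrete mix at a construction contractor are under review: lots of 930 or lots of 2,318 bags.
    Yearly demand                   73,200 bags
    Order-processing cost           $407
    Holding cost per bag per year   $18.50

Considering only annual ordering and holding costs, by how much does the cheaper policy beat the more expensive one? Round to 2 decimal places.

$6,343.21

TC(Q) = (D/Q)S + (Q/2)H
TC(930) = (73,200/930)×407 + (930/2)×18.5 = $40,637.34
TC(2,318) = (73,200/2,318)×407 + (2,318/2)×18.5 = $34,294.13
Cheaper: Q = 2,318.  Difference = $6,343.21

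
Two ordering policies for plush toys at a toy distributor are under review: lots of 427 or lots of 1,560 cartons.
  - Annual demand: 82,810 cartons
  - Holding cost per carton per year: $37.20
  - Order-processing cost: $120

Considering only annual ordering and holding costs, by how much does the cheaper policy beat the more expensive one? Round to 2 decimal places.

$4,171.67

TC(Q) = (D/Q)S + (Q/2)H
TC(427) = (82,810/427)×120 + (427/2)×37.2 = $31,214.33
TC(1,560) = (82,810/1,560)×120 + (1,560/2)×37.2 = $35,386.00
|ΔTC| = |$31,214.33 − $35,386.00| = $4,171.67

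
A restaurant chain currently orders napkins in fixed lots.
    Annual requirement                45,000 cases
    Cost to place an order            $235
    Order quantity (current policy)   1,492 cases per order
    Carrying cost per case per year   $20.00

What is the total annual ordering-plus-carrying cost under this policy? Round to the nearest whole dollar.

Annual ordering cost = (D/Q)·S = (45,000/1,492) × 235 = $7,087.80
Annual holding cost  = (Q/2)·H = (1,492/2) × 20 = $14,920.00
Total = $7,087.80 + $14,920.00 = $22,007.80

$22,008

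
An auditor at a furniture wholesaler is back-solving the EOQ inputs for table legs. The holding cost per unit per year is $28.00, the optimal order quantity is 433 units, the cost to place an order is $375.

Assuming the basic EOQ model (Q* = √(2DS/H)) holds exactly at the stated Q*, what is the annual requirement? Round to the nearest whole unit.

Since Q* = (2DS/H)^½, squaring gives Q*²·H = 2DS.
D = Q²H / (2S) = 433² × 28 / (2 × 375) = 6,999.59

7,000 units per year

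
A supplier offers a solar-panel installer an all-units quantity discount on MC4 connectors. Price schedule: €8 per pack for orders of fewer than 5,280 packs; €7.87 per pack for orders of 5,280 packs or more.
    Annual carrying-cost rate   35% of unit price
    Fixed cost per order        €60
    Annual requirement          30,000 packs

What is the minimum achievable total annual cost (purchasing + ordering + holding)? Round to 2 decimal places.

€243,174.90

H₁ = 35%×€8 = €2.8000;  H₂ = 35%×€7.87 = €2.7545
EOQ₁ = √(2×30,000×60/2.8000) = 1,133.89  (< 5,280, feasible at tier 1)
EOQ₂ = √(2×30,000×60/2.7545) = 1,143.22  (< 5,280 → use Q = 5,280 at tier-2 price)
TC(tier 1 (EOQ₁), Q≈1,133.9) = €243,174.90
TC(tier 2, Q≈5,280.0) = €243,712.79
Minimum at tier 1 (EOQ₁): €243,174.90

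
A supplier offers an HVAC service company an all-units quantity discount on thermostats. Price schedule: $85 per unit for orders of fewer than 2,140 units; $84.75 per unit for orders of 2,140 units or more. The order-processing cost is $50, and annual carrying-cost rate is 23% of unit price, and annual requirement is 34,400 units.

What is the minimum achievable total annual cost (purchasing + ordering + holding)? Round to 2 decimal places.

$2,932,200.73

H₁ = 23%×$85 = $19.5500;  H₂ = 23%×$84.75 = $19.4925
EOQ₁ = √(2×34,400×50/19.5500) = 419.47  (< 2,140, feasible at tier 1)
EOQ₂ = √(2×34,400×50/19.4925) = 420.09  (< 2,140 → use Q = 2,140 at tier-2 price)
TC(tier 1 (EOQ₁), Q≈419.5) = $2,932,200.73
TC(tier 2, Q≈2,140.0) = $2,937,060.71
Minimum at tier 1 (EOQ₁): $2,932,200.73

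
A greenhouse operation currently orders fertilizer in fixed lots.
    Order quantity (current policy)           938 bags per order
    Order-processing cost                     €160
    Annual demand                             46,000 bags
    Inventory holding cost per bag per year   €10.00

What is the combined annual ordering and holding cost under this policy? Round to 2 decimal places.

Annual ordering cost = (D/Q)·S = (46,000/938) × 160 = €7,846.48
Annual holding cost  = (Q/2)·H = (938/2) × 10 = €4,690.00
Total = €7,846.48 + €4,690.00 = €12,536.48

€12,536.48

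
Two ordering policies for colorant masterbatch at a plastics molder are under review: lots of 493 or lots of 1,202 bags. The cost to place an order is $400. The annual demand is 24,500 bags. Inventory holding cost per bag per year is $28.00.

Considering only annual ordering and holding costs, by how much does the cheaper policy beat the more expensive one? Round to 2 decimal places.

Annual cost at Q: ordering D·S/Q plus holding Q·H/2.
TC(493) = (24,500/493)×400 + (493/2)×28 = $26,780.30
TC(1,202) = (24,500/1,202)×400 + (1,202/2)×28 = $24,981.08
|ΔTC| = |$26,780.30 − $24,981.08| = $1,799.22

$1,799.22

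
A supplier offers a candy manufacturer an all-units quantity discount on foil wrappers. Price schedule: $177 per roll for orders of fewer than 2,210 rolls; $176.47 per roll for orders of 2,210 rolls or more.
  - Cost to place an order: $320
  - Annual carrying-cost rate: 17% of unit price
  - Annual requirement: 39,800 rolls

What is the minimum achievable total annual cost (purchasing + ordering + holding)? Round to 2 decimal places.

H₁ = 17%×$177 = $30.0900;  H₂ = 17%×$176.47 = $29.9999
EOQ₁ = √(2×39,800×320/30.0900) = 920.07  (< 2,210, feasible at tier 1)
EOQ₂ = √(2×39,800×320/29.9999) = 921.45  (< 2,210 → use Q = 2,210 at tier-2 price)
TC(tier 1 (EOQ₁), Q≈920.1) = $7,072,284.88
TC(tier 2, Q≈2,210.0) = $7,062,418.79
Minimum at tier 2: $7,062,418.79

$7,062,418.79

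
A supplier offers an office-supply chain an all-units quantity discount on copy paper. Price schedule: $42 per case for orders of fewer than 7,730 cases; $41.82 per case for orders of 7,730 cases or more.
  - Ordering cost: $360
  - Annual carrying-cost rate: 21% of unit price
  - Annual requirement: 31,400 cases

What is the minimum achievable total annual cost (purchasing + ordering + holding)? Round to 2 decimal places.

$1,332,921.00

H₁ = 21%×$42 = $8.8200;  H₂ = 21%×$41.82 = $8.7822
EOQ₁ = √(2×31,400×360/8.8200) = 1,601.02  (< 7,730, feasible at tier 1)
EOQ₂ = √(2×31,400×360/8.7822) = 1,604.46  (< 7,730 → use Q = 7,730 at tier-2 price)
TC(tier 1 (EOQ₁), Q≈1,601.0) = $1,332,921.00
TC(tier 2, Q≈7,730.0) = $1,348,553.56
Minimum at tier 1 (EOQ₁): $1,332,921.00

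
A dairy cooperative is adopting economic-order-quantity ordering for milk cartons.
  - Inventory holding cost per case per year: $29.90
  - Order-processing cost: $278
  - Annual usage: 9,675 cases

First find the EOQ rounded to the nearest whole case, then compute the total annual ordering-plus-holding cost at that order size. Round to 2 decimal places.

$12,682.31

EOQ = √(2DS/H) = √(2 × 9,675 × 278 / 29.9)
    = √(179,909.70) ≈ 424.16 → Q = 424 cases
Orders/yr = 9,675/424 = 22.818; ordering cost = 22.818 × $278 = $6,343.51
Average inventory = 424/2 = 212; holding cost = 212 × $29.9 = $6,338.80
Total = $6,343.51 + $6,338.80 = $12,682.31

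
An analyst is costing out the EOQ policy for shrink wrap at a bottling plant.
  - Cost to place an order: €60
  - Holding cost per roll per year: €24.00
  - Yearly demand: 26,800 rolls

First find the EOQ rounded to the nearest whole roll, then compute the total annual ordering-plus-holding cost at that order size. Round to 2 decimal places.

€8,785.44

EOQ = √(2DS/H) = √(2 × 26,800 × 60 / 24)
    = √(134,000.00) ≈ 366.06 → Q = 366 rolls
Annual ordering cost = (D/Q)·S = (26,800/366) × 60 = €4,393.44
Annual holding cost  = (Q/2)·H = (366/2) × 24 = €4,392.00
Total = €4,393.44 + €4,392.00 = €8,785.44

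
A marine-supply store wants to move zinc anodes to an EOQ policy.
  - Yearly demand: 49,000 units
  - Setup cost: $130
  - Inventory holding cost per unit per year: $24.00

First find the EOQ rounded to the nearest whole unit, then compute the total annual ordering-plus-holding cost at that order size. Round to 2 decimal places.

$17,486.00

Optimal lot size Q* = (2 × 49,000 × $130 / $24)^½ ≈ 728.58 → Q = 729 units
Annual ordering cost = (D/Q)·S = (49,000/729) × 130 = $8,738.00
Annual holding cost  = (Q/2)·H = (729/2) × 24 = $8,748.00
Total = $8,738.00 + $8,748.00 = $17,486.00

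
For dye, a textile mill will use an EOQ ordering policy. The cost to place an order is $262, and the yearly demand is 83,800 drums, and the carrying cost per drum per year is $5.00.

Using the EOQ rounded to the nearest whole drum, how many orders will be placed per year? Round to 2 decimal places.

28.28 orders per year

Optimal lot size Q* = (2 × 83,800 × $262 / $5)^½ ≈ 2,963.48 → Q = 2,963
N = D/Q = 83,800/2,963 ≈ 28.282 orders/yr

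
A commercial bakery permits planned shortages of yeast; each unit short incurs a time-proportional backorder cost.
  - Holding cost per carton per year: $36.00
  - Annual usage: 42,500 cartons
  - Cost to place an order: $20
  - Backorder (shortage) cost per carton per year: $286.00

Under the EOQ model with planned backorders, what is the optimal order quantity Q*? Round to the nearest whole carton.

Basic EOQ = √(2·42,500·20/36) = 217.307
Backorder adjustment √((H+b)/b) = √((36+286)/286) = 1.0611
Q* = 217.307 × 1.0611 ≈ 230.58

231 cartons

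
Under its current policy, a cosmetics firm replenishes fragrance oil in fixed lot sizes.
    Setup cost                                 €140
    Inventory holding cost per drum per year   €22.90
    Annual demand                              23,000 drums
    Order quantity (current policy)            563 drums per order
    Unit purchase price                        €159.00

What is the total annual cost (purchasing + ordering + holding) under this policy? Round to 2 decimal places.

Ordering: D/Q × S = 23,000/563 × €140 = €5,719.36
Holding:  Q/2 × H = 563/2 × €22.9 = €6,446.35
Purchase cost = D·C = 23,000 × 159 = €3,657,000.00
Total = €5,719.36 + €6,446.35 + €3,657,000.00 = €3,669,165.71

€3,669,165.71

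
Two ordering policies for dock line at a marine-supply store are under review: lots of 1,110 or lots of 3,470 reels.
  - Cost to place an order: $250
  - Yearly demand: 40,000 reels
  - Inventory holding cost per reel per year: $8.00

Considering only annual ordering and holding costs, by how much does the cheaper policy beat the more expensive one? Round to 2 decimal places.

Annual cost at Q: ordering D·S/Q plus holding Q·H/2.
TC(1,110) = (40,000/1,110)×250 + (1,110/2)×8 = $13,449.01
TC(3,470) = (40,000/3,470)×250 + (3,470/2)×8 = $16,761.84
|ΔTC| = |$13,449.01 − $16,761.84| = $3,312.84

$3,312.84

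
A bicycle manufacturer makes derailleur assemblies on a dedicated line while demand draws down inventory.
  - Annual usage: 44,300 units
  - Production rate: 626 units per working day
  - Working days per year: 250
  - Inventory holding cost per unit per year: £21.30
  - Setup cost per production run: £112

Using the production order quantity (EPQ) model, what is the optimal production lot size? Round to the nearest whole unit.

Daily demand d = 44,300/250 = 177.200; p = 626; 1 − d/p = 0.71693
EPQ = √(2DS / (H(1 − d/p)))
    = √(2 × 44,300 × 112 / (21.3 × 0.71693)) ≈ 806.11

806 units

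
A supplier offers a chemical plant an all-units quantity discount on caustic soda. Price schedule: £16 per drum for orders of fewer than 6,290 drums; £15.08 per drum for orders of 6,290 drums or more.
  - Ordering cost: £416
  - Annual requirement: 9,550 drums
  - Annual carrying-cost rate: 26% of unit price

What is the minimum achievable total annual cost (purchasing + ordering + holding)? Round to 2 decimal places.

£156,976.52

H₁ = 26%×£16 = £4.1600;  H₂ = 26%×£15.08 = £3.9208
EOQ₁ = √(2×9,550×416/4.1600) = 1,382.03  (< 6,290, feasible at tier 1)
EOQ₂ = √(2×9,550×416/3.9208) = 1,423.56  (< 6,290 → use Q = 6,290 at tier-2 price)
TC(tier 1 (EOQ₁), Q≈1,382.0) = £158,549.23
TC(tier 2, Q≈6,290.0) = £156,976.52
Minimum at tier 2: £156,976.52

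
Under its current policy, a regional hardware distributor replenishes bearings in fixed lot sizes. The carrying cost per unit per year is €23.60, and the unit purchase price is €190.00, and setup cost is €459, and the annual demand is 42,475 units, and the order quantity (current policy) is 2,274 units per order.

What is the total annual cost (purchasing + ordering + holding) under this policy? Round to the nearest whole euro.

Orders/yr = 42,475/2,274 = 18.679; ordering cost = 18.679 × €459 = €8,573.45
Average inventory = 2,274/2 = 1137; holding cost = 1137 × €23.6 = €26,833.20
Purchase cost = D·C = 42,475 × 190 = €8,070,250.00
Total = €8,573.45 + €26,833.20 + €8,070,250.00 = €8,105,656.65

€8,105,657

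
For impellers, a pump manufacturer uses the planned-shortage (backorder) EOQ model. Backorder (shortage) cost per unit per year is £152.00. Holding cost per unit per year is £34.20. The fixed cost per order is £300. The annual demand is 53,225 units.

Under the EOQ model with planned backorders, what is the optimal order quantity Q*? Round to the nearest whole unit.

1,070 units

Basic EOQ = √(2·53,225·300/34.2) = 966.319
Backorder adjustment √((H+b)/b) = √((34.2+152)/152) = 1.1068
Q* = 966.319 × 1.1068 ≈ 1,069.52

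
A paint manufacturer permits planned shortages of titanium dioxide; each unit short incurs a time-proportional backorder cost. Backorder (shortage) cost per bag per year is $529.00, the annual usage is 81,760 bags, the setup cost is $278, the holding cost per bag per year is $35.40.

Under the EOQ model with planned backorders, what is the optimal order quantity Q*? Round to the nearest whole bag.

Basic EOQ = √(2·81,760·278/35.4) = 1,133.199
Backorder adjustment √((H+b)/b) = √((35.4+529)/529) = 1.0329
Q* = 1,133.199 × 1.0329 ≈ 1,170.50

1,171 bags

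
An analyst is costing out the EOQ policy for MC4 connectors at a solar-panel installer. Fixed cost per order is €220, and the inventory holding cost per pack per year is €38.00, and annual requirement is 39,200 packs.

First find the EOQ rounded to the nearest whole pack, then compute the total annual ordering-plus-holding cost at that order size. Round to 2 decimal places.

€25,601.25

Q* = √(2·D·S / H) = √(2·39,200·220 / 38) = √453,894.7 ≈ 673.72 → Q = 674 packs
Ordering: D/Q × S = 39,200/674 × €220 = €12,795.25
Holding:  Q/2 × H = 674/2 × €38 = €12,806.00
Total = €12,795.25 + €12,806.00 = €25,601.25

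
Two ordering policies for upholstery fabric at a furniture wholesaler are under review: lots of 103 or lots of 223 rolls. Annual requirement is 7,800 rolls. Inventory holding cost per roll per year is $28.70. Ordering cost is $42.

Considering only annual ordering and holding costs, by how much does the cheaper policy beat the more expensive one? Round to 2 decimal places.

For each Q, cost = (D/Q)·S + (Q/2)·H.
TC(103) = (7,800/103)×42 + (103/2)×28.7 = $4,658.63
TC(223) = (7,800/223)×42 + (223/2)×28.7 = $4,669.11
|ΔTC| = |$4,658.63 − $4,669.11| = $10.48

$10.48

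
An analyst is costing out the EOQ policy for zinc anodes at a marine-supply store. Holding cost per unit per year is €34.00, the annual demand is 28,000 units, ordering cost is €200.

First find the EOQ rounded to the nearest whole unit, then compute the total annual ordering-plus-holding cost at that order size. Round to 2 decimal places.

2DS/H = 2·28,000·200/34 = 329,411.76
EOQ = √329,411.76 ≈ 573.94 → Q = 574 units
Annual ordering cost = (D/Q)·S = (28,000/574) × 200 = €9,756.10
Annual holding cost  = (Q/2)·H = (574/2) × 34 = €9,758.00
Total = €9,756.10 + €9,758.00 = €19,514.10

€19,514.10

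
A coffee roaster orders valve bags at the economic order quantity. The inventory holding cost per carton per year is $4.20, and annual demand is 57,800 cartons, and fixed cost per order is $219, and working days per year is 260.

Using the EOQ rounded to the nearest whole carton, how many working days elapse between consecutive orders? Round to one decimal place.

11.0 days

Optimal lot size Q* = (2 × 57,800 × $219 / $4.2)^½ ≈ 2,455.14 → Q = 2,455 cartons
Cycle time = (working days × Q)/D = (260 × 2,455) / 57,800 = 11.043 days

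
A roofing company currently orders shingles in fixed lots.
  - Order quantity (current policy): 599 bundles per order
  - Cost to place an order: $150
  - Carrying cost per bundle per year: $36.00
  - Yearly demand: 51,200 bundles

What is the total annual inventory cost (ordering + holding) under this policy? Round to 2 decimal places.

$23,603.37

Annual ordering cost = (D/Q)·S = (51,200/599) × 150 = $12,821.37
Annual holding cost  = (Q/2)·H = (599/2) × 36 = $10,782.00
Total = $12,821.37 + $10,782.00 = $23,603.37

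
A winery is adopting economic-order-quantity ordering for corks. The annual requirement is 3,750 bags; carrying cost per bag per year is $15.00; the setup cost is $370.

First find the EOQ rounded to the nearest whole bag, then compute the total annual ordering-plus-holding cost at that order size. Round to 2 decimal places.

$6,451.74

2DS/H = 2·3,750·370/15 = 185,000.00
EOQ = √185,000.00 ≈ 430.12 → Q = 430 bags
Orders/yr = 3,750/430 = 8.721; ordering cost = 8.721 × $370 = $3,226.74
Average inventory = 430/2 = 215; holding cost = 215 × $15 = $3,225.00
Total = $3,226.74 + $3,225.00 = $6,451.74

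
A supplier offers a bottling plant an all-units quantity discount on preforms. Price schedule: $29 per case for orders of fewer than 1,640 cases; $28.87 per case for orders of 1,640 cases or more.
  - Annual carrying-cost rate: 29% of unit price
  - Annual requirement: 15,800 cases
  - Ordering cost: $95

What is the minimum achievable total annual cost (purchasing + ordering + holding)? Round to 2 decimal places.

H₁ = 29%×$29 = $8.4100;  H₂ = 29%×$28.87 = $8.3723
EOQ₁ = √(2×15,800×95/8.4100) = 597.46  (< 1,640, feasible at tier 1)
EOQ₂ = √(2×15,800×95/8.3723) = 598.80  (< 1,640 → use Q = 1,640 at tier-2 price)
TC(tier 1 (EOQ₁), Q≈597.5) = $463,224.62
TC(tier 2, Q≈1,640.0) = $463,926.53
Minimum at tier 1 (EOQ₁): $463,224.62

$463,224.62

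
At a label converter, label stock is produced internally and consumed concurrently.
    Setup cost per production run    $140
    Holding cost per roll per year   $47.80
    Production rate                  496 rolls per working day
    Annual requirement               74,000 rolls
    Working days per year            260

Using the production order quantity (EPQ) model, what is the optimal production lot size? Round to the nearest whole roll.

1,009 rolls

d = 74,000/260 = 284.6154 rolls/day;  effective holding cost H(1 − d/p) = 47.8·(1 − 284.6154/496) = 20.37134
Q* = √(2DS / H_eff) = √(2·74,000·140 / 20.37134) ≈ 1,008.52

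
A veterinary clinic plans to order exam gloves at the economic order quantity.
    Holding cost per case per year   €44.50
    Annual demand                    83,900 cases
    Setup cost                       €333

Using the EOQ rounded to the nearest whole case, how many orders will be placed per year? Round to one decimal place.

74.8 orders per year

Q* = √(2·D·S / H) = √(2·83,900·333 / 44.5) = √1,255,671.9 ≈ 1,120.57 → Q = 1,121
N = D/Q = 83,900/1,121 ≈ 74.844 orders/yr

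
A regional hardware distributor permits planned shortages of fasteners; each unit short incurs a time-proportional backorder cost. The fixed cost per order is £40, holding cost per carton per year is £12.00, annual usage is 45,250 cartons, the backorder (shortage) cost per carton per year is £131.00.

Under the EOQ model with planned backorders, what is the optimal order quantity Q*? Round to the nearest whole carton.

Q* = √(2DS/H) · √((H + b)/b)
   = √(2 × 45,250 × 40 / 12) · √((12 + 131) / 131)
   = 549.242 × 1.0448 ≈ 573.85

574 cartons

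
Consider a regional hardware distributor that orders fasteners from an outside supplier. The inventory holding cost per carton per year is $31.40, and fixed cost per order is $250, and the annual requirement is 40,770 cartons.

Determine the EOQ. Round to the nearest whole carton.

Q* = √(2·D·S / H) = √(2·40,770·250 / 31.4) = √649,203.8 ≈ 805.73

806 cartons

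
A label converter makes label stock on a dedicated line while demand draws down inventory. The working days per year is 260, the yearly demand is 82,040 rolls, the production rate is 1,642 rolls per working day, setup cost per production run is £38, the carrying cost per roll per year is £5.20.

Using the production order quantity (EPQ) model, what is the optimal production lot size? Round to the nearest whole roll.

Daily demand d = 82,040/260 = 315.538; p = 1642; 1 − d/p = 0.80783
EPQ = √(2DS / (H(1 − d/p)))
    = √(2 × 82,040 × 38 / (5.2 × 0.80783)) ≈ 1,218.31

1,218 rolls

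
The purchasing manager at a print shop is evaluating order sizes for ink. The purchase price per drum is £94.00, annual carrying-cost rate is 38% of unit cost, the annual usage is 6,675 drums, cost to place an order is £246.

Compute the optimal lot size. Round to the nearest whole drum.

303 drums

Carrying cost H = £94 × 38% = £35.7200/drum/yr
2DS/H = 2·6,675·246/35.72 = 91,940.09
EOQ = √91,940.09 ≈ 303.22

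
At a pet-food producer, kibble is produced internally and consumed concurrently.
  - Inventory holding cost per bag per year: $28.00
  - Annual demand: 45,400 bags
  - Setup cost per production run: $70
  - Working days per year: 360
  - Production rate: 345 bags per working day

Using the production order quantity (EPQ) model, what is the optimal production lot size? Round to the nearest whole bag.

598 bags

Daily demand d = 45,400/360 = 126.111; p = 345; 1 − d/p = 0.63446
EPQ = √(2DS / (H(1 − d/p)))
    = √(2 × 45,400 × 70 / (28 × 0.63446)) ≈ 598.15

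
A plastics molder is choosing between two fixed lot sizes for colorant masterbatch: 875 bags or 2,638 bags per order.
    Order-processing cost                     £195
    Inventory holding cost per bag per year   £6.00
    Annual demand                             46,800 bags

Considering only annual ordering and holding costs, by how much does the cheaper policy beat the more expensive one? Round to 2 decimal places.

TC(Q) = (D/Q)S + (Q/2)H
TC(875) = (46,800/875)×195 + (875/2)×6 = £13,054.71
TC(2,638) = (46,800/2,638)×195 + (2,638/2)×6 = £11,373.44
|ΔTC| = |£13,054.71 − £11,373.44| = £1,681.28

£1,681.28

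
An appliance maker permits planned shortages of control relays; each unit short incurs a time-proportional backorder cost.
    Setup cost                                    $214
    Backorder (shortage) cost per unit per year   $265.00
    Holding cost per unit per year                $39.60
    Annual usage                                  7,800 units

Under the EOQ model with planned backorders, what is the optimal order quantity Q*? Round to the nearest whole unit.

311 units

Basic EOQ = √(2·7,800·214/39.6) = 290.350
Backorder adjustment √((H+b)/b) = √((39.6+265)/265) = 1.0721
Q* = 290.350 × 1.0721 ≈ 311.29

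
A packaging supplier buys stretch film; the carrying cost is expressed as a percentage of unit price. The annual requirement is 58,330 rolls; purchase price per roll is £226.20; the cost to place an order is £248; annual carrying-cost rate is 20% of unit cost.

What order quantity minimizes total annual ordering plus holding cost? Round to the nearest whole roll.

Carrying cost H = £226.2 × 20% = £45.2400/roll/yr
Optimal lot size Q* = (2 × 58,330 × £248 / £45.24)^½ ≈ 799.70

800 rolls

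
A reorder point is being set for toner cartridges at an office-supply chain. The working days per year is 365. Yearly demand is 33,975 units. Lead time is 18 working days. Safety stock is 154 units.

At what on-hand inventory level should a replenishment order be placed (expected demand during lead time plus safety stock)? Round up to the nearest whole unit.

Daily demand d = 33,975 / 365 = 93.082 units/day
Demand during lead time = 93.082 × 18 = 1,675.48
Reorder point = 1,675.48 + 154 = 1,829.48 → round up

1,830 units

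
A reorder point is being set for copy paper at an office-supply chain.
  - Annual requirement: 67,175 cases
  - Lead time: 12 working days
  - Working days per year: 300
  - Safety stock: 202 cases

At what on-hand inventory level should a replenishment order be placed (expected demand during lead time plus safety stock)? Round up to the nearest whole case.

Daily demand d = 67,175 / 300 = 223.917 cases/day
Demand during lead time = 223.917 × 12 = 2,687.00
Reorder point = 2,687.00 + 202 = 2,889.00 → round up

2,889 cases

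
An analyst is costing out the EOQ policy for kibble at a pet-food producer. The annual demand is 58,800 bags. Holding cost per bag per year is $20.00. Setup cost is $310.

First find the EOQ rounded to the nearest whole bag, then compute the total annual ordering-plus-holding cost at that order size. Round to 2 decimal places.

$27,002.22

Q* = √(2·D·S / H) = √(2·58,800·310 / 20) = √1,822,800.0 ≈ 1,350.11 → Q = 1,350 bags
Annual ordering cost = (D/Q)·S = (58,800/1,350) × 310 = $13,502.22
Annual holding cost  = (Q/2)·H = (1,350/2) × 20 = $13,500.00
Total = $13,502.22 + $13,500.00 = $27,002.22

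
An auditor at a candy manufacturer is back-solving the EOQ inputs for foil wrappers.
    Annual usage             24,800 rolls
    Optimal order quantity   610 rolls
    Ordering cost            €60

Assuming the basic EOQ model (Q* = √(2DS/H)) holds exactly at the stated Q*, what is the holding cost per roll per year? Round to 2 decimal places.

EOQ relation: Q² = 2DS/H, so rearrange for the unknown.
H = 2DS / Q² = 2 × 24,800 × 60 / 610² = 7.9979

€8.00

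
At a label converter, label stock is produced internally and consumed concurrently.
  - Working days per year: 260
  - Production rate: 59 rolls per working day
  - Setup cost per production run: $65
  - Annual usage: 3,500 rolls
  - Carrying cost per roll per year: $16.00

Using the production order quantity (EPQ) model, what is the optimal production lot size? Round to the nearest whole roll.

Daily demand d = 3,500/260 = 13.462; p = 59; 1 − d/p = 0.77184
EPQ = √(2DS / (H(1 − d/p)))
    = √(2 × 3,500 × 65 / (16 × 0.77184)) ≈ 191.95

192 rolls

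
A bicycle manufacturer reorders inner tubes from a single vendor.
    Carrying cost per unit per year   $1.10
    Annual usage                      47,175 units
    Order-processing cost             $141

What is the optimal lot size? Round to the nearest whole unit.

Q* = √(2·D·S / H) = √(2·47,175·141 / 1.1) = √12,093,954.5 ≈ 3,477.64

3,478 units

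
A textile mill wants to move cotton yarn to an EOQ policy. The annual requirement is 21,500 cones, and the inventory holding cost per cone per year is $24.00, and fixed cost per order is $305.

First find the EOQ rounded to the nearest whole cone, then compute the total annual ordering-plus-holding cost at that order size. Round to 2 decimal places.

2DS/H = 2·21,500·305/24 = 546,458.33
EOQ = √546,458.33 ≈ 739.23 → Q = 739 cones
Annual ordering cost = (D/Q)·S = (21,500/739) × 305 = $8,873.48
Annual holding cost  = (Q/2)·H = (739/2) × 24 = $8,868.00
Total = $8,873.48 + $8,868.00 = $17,741.48

$17,741.48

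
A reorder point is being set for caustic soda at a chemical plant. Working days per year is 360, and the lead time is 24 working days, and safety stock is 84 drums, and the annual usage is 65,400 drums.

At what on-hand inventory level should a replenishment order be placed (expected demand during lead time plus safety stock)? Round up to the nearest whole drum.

Daily demand d = 65,400 / 360 = 181.667 drums/day
Demand during lead time = 181.667 × 24 = 4,360.00
Reorder point = 4,360.00 + 84 = 4,444.00 → round up

4,444 drums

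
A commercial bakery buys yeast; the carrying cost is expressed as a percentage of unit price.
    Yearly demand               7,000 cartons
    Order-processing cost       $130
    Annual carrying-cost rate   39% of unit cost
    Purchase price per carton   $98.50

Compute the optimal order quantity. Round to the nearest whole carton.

218 cartons

Carrying cost H = $98.5 × 39% = $38.4150/carton/yr
Q* = √(2·D·S / H) = √(2·7,000·130 / 38.415) = √47,377.3 ≈ 217.66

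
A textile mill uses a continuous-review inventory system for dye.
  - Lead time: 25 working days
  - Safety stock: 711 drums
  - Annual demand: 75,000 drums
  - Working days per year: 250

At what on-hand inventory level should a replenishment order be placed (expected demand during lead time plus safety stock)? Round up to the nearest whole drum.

Daily demand d = 75,000 / 250 = 300.000 drums/day
Demand during lead time = 300.000 × 25 = 7,500.00
Reorder point = 7,500.00 + 711 = 8,211.00 → round up

8,211 drums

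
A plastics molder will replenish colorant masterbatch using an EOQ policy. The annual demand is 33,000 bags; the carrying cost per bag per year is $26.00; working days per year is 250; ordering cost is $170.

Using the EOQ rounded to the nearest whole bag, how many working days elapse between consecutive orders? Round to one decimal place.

5.0 days

2DS/H = 2·33,000·170/26 = 431,538.46
EOQ = √431,538.46 ≈ 656.92 → Q = 657 bags
Days between orders = 250 / (D/Q) = 250 / 50.228 ≈ 4.977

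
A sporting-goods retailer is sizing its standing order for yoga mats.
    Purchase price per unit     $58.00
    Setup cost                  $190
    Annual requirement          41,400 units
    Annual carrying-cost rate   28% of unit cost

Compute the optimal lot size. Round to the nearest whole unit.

Carrying cost H = $58 × 28% = $16.2400/unit/yr
2DS/H = 2·41,400·190/16.24 = 968,719.21
EOQ = √968,719.21 ≈ 984.24

984 units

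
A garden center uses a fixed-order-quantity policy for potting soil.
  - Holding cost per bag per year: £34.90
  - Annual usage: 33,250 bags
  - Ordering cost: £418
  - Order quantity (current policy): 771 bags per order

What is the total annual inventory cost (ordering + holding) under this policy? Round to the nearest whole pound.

£31,481

Orders/yr = 33,250/771 = 43.126; ordering cost = 43.126 × £418 = £18,026.59
Average inventory = 771/2 = 385.5; holding cost = 385.5 × £34.9 = £13,453.95
Total = £18,026.59 + £13,453.95 = £31,480.54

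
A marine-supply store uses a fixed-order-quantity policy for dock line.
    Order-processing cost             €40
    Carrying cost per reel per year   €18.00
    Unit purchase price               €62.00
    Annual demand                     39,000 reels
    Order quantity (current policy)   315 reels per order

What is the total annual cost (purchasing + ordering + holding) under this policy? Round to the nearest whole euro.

Orders/yr = 39,000/315 = 123.810; ordering cost = 123.810 × €40 = €4,952.38
Average inventory = 315/2 = 157.5; holding cost = 157.5 × €18 = €2,835.00
Purchase cost = D·C = 39,000 × 62 = €2,418,000.00
Total = €4,952.38 + €2,835.00 + €2,418,000.00 = €2,425,787.38

€2,425,787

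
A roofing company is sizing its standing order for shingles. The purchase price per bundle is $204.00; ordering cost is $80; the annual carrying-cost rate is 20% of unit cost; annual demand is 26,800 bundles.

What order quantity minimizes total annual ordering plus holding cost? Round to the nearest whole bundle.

324 bundles

Holding cost per bundle per year: H = 20% × $204 = $40.8000
Q* = √(2·D·S / H) = √(2·26,800·80 / 40.8) = √105,098.0 ≈ 324.19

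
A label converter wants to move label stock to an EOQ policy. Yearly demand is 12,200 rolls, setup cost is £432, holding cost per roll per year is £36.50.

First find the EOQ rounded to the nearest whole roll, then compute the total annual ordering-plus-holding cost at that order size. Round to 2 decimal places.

£19,614.78

Q* = √(2·D·S / H) = √(2·12,200·432 / 36.5) = √288,789.0 ≈ 537.39 → Q = 537 rolls
Annual ordering cost = (D/Q)·S = (12,200/537) × 432 = £9,814.53
Annual holding cost  = (Q/2)·H = (537/2) × 36.5 = £9,800.25
Total = £9,814.53 + £9,800.25 = £19,614.78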